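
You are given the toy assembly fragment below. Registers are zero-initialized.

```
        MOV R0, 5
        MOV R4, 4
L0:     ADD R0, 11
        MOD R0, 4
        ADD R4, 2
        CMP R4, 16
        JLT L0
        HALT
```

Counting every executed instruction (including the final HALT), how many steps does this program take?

R0=5
R4=4
R0=5+11=16
R0=16%4=0
R4=4+2=6
CMP R4, 16  (cmp 6,16)
JLT L0: taken
R0=0+11=11
R0=11%4=3
R4=6+2=8
CMP R4, 16  (cmp 8,16)
JLT L0: taken
R0=3+11=14
R0=14%4=2
R4=8+2=10
CMP R4, 16  (cmp 10,16)
JLT L0: taken
R0=2+11=13
R0=13%4=1
R4=10+2=12
CMP R4, 16  (cmp 12,16)
JLT L0: taken
R0=1+11=12
R0=12%4=0
R4=12+2=14
CMP R4, 16  (cmp 14,16)
JLT L0: taken
R0=0+11=11
R0=11%4=3
R4=14+2=16
CMP R4, 16  (cmp 16,16)
JLT L0: not taken
halt.
Total executed instructions: 33.

33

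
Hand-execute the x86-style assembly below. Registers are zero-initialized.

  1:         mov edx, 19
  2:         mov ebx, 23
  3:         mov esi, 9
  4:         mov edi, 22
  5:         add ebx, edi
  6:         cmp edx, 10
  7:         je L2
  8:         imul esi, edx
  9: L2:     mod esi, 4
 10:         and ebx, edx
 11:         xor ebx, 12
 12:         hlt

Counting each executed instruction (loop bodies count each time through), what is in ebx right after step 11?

13

edx=19
ebx=23
esi=9
edi=22
ebx=23+22=45
cmp edx, 10  (cmp 19,10)
je L2: not taken
esi=9*19=171
esi=171%4=3
ebx=45&19=1
ebx=1^12=13
After step 11: ebx = 13.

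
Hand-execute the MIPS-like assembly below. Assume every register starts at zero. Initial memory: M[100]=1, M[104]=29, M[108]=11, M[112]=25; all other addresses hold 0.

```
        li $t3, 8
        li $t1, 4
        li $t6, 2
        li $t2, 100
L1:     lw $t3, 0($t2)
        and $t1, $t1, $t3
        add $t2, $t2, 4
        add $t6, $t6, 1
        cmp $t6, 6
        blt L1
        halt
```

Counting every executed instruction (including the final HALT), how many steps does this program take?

29

after li $t3, 8: $t3=8
after li $t1, 4: $t1=4
after li $t6, 2: $t6=2
after li $t2, 100: $t2=100
after lw $t3, 0($t2): $t3=M[100]=1
after and $t1, $t1, $t3: $t1=4&1=0
after add $t2, $t2, 4: $t2=100+4=104
after add $t6, $t6, 1: $t6=2+1=3
cmp $t6, 6  (cmp 3,6)
blt L1: taken
after lw $t3, 0($t2): $t3=M[104]=29
after and $t1, $t1, $t3: $t1=0&29=0
after add $t2, $t2, 4: $t2=104+4=108
after add $t6, $t6, 1: $t6=3+1=4
cmp $t6, 6  (cmp 4,6)
blt L1: taken
after lw $t3, 0($t2): $t3=M[108]=11
after and $t1, $t1, $t3: $t1=0&11=0
after add $t2, $t2, 4: $t2=108+4=112
after add $t6, $t6, 1: $t6=4+1=5
cmp $t6, 6  (cmp 5,6)
blt L1: taken
after lw $t3, 0($t2): $t3=M[112]=25
after and $t1, $t1, $t3: $t1=0&25=0
after add $t2, $t2, 4: $t2=112+4=116
after add $t6, $t6, 1: $t6=5+1=6
cmp $t6, 6  (cmp 6,6)
blt L1: not taken
halt.
Total executed instructions: 29.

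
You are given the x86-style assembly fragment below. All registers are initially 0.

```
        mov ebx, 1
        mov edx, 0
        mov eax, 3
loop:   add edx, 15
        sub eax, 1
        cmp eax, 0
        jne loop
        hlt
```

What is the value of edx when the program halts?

45

ebx=1
edx=0
eax=3
edx=0+15=15
eax=3-1=2
cmp eax, 0  (cmp 2,0)
jne loop: taken
edx=15+15=30
eax=2-1=1
cmp eax, 0  (cmp 1,0)
jne loop: taken
edx=30+15=45
eax=1-1=0
cmp eax, 0  (cmp 0,0)
jne loop: not taken
halt.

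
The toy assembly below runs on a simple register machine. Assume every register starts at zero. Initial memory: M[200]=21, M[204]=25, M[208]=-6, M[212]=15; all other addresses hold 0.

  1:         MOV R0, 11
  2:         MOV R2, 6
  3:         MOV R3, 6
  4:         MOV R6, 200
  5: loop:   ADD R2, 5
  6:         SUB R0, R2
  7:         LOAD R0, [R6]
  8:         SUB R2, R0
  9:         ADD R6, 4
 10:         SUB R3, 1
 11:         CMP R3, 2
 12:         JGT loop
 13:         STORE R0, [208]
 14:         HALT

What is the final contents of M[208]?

15

MOV R0, 11 → R0=11
MOV R2, 6 → R2=6
MOV R3, 6 → R3=6
MOV R6, 200 → R6=200
ADD R2, 5 → R2=6+5=11
SUB R0, R2 → R0=11-11=0
LOAD R0, [R6] → R0=M[200]=21
SUB R2, R0 → R2=11-21=-10
ADD R6, 4 → R6=200+4=204
SUB R3, 1 → R3=6-1=5
CMP R3, 2  (cmp 5,2)
JGT loop: taken
ADD R2, 5 → R2=(-10)+5=-5
SUB R0, R2 → R0=21-(-5)=26
LOAD R0, [R6] → R0=M[204]=25
SUB R2, R0 → R2=(-5)-25=-30
ADD R6, 4 → R6=204+4=208
SUB R3, 1 → R3=5-1=4
CMP R3, 2  (cmp 4,2)
JGT loop: taken
ADD R2, 5 → R2=(-30)+5=-25
SUB R0, R2 → R0=25-(-25)=50
LOAD R0, [R6] → R0=M[208]=-6
SUB R2, R0 → R2=(-25)-(-6)=-19
ADD R6, 4 → R6=208+4=212
SUB R3, 1 → R3=4-1=3
CMP R3, 2  (cmp 3,2)
JGT loop: taken
ADD R2, 5 → R2=(-19)+5=-14
SUB R0, R2 → R0=(-6)-(-14)=8
LOAD R0, [R6] → R0=M[212]=15
SUB R2, R0 → R2=(-14)-15=-29
ADD R6, 4 → R6=212+4=216
SUB R3, 1 → R3=3-1=2
CMP R3, 2  (cmp 2,2)
JGT loop: not taken
STORE R0, [208] → M[208]=15
halt.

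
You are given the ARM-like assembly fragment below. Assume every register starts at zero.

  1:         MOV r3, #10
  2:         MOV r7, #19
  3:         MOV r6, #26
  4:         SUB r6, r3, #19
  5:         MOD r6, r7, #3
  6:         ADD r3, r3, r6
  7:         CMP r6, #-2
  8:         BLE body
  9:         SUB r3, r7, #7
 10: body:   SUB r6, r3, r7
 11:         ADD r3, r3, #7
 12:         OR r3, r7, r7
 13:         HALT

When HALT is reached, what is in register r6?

-7

after MOV r3, #10: r3=10
after MOV r7, #19: r7=19
after MOV r6, #26: r6=26
after SUB r6, r3, #19: r6=10-19=-9
after MOD r6, r7, #3: r6=19%3=1
after ADD r3, r3, r6: r3=10+1=11
CMP r6, #-2  (cmp 1,-2)
BLE body: not taken
after SUB r3, r7, #7: r3=19-7=12
after SUB r6, r3, r7: r6=12-19=-7
after ADD r3, r3, #7: r3=12+7=19
after OR r3, r7, r7: r3=19|19=19
halt.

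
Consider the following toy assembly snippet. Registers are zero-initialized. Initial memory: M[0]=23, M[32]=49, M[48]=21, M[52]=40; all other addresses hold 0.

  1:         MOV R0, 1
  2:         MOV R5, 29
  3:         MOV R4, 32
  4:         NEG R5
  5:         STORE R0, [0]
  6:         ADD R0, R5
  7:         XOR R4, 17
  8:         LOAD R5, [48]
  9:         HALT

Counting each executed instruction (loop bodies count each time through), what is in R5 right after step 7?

R0=1
R5=29
R4=32
R5=-(29)=-29
STORE R0, [0] → M[0]=1
R0=1+(-29)=-28
R4=32^17=49
After step 7: R5 = -29.

-29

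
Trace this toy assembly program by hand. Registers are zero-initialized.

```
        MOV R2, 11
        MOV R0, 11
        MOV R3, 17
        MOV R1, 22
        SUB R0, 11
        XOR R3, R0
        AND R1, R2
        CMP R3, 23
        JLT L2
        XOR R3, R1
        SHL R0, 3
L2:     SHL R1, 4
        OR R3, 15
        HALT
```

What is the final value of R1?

R2=11
R0=11
R3=17
R1=22
R0=11-11=0
R3=17^0=17
R1=22&11=2
CMP R3, 23  (cmp 17,23)
JLT L2: taken
R1=2<<4=32
R3=17|15=31
halt.

32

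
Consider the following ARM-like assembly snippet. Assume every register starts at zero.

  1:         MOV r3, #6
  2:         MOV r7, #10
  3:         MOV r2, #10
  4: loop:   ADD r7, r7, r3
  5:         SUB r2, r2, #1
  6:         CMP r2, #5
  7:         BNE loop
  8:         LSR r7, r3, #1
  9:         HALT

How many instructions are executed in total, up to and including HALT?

MOV r3, #6 → r3=6
MOV r7, #10 → r7=10
MOV r2, #10 → r2=10
ADD r7, r7, r3 → r7=10+6=16
SUB r2, r2, #1 → r2=10-1=9
CMP r2, #5  (cmp 9,5)
BNE loop: taken
ADD r7, r7, r3 → r7=16+6=22
SUB r2, r2, #1 → r2=9-1=8
CMP r2, #5  (cmp 8,5)
BNE loop: taken
ADD r7, r7, r3 → r7=22+6=28
SUB r2, r2, #1 → r2=8-1=7
CMP r2, #5  (cmp 7,5)
BNE loop: taken
ADD r7, r7, r3 → r7=28+6=34
SUB r2, r2, #1 → r2=7-1=6
CMP r2, #5  (cmp 6,5)
BNE loop: taken
ADD r7, r7, r3 → r7=34+6=40
SUB r2, r2, #1 → r2=6-1=5
CMP r2, #5  (cmp 5,5)
BNE loop: not taken
LSR r7, r3, #1 → r7=6>>1=3
halt.
Total executed instructions: 25.

25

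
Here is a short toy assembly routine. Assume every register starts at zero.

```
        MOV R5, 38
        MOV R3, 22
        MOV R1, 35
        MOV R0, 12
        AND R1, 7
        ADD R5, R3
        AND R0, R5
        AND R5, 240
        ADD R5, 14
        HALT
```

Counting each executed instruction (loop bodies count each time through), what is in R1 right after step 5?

after MOV R5, 38: R5=38
after MOV R3, 22: R3=22
after MOV R1, 35: R1=35
after MOV R0, 12: R0=12
after AND R1, 7: R1=35&7=3
After step 5: R1 = 3.

3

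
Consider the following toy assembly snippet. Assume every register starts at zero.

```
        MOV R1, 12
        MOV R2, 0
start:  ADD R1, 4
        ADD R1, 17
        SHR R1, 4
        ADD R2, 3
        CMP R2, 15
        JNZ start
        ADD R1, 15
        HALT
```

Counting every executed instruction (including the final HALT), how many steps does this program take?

MOV R1, 12 → R1=12
MOV R2, 0 → R2=0
ADD R1, 4 → R1=12+4=16
ADD R1, 17 → R1=16+17=33
SHR R1, 4 → R1=33>>4=2
ADD R2, 3 → R2=0+3=3
CMP R2, 15  (cmp 3,15)
JNZ start: taken
ADD R1, 4 → R1=2+4=6
ADD R1, 17 → R1=6+17=23
SHR R1, 4 → R1=23>>4=1
ADD R2, 3 → R2=3+3=6
CMP R2, 15  (cmp 6,15)
JNZ start: taken
ADD R1, 4 → R1=1+4=5
ADD R1, 17 → R1=5+17=22
SHR R1, 4 → R1=22>>4=1
ADD R2, 3 → R2=6+3=9
CMP R2, 15  (cmp 9,15)
JNZ start: taken
ADD R1, 4 → R1=1+4=5
ADD R1, 17 → R1=5+17=22
SHR R1, 4 → R1=22>>4=1
ADD R2, 3 → R2=9+3=12
CMP R2, 15  (cmp 12,15)
JNZ start: taken
ADD R1, 4 → R1=1+4=5
ADD R1, 17 → R1=5+17=22
SHR R1, 4 → R1=22>>4=1
ADD R2, 3 → R2=12+3=15
CMP R2, 15  (cmp 15,15)
JNZ start: not taken
ADD R1, 15 → R1=1+15=16
halt.
Total executed instructions: 34.

34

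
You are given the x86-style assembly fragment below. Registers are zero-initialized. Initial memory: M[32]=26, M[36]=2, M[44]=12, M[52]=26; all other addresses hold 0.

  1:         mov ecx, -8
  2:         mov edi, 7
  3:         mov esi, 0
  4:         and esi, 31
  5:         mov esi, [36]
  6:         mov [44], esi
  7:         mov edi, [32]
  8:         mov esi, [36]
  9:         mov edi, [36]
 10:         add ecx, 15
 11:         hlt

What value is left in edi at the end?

after mov ecx, -8: ecx=-8
after mov edi, 7: edi=7
after mov esi, 0: esi=0
after and esi, 31: esi=0&31=0
after mov esi, [36]: esi=M[36]=2
mov [44], esi → M[44]=2
after mov edi, [32]: edi=M[32]=26
after mov esi, [36]: esi=M[36]=2
after mov edi, [36]: edi=M[36]=2
after add ecx, 15: ecx=(-8)+15=7
halt.

2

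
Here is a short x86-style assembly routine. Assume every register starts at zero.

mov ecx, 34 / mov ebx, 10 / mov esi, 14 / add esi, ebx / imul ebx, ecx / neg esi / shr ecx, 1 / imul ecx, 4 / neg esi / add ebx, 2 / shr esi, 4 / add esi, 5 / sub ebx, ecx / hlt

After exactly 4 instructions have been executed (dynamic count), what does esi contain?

after mov ecx, 34: ecx=34
after mov ebx, 10: ebx=10
after mov esi, 14: esi=14
after add esi, ebx: esi=14+10=24
After step 4: esi = 24.

24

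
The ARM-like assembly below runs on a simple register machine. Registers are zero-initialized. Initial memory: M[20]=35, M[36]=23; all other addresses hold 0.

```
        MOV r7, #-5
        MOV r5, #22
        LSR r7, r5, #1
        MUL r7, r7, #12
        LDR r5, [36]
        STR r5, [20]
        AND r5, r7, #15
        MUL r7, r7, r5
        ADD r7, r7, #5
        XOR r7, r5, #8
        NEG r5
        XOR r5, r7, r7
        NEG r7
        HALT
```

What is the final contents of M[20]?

23

r7=-5
r5=22
r7=22>>1=11
r7=11*12=132
r5=M[36]=23
STR r5, [20] → M[20]=23
r5=132&15=4
r7=132*4=528
r7=528+5=533
r7=4^8=12
r5=-(4)=-4
r5=12^12=0
r7=-(12)=-12
halt.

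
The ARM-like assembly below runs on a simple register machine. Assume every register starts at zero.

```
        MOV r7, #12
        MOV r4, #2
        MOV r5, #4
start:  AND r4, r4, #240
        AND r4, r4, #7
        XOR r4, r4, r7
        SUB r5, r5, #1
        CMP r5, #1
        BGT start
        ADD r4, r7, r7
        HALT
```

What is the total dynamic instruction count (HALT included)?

23

r7=12
r4=2
r5=4
r4=2&240=0
r4=0&7=0
r4=0^12=12
r5=4-1=3
CMP r5, #1  (cmp 3,1)
BGT start: taken
r4=12&240=0
r4=0&7=0
r4=0^12=12
r5=3-1=2
CMP r5, #1  (cmp 2,1)
BGT start: taken
r4=12&240=0
r4=0&7=0
r4=0^12=12
r5=2-1=1
CMP r5, #1  (cmp 1,1)
BGT start: not taken
r4=12+12=24
halt.
Total executed instructions: 23.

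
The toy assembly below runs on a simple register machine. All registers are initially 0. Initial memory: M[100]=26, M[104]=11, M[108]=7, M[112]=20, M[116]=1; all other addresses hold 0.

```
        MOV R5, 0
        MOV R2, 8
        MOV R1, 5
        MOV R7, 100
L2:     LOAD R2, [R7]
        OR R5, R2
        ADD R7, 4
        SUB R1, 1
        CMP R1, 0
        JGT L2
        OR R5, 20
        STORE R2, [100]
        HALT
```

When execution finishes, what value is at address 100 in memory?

R5=0
R2=8
R1=5
R7=100
R2=M[100]=26
R5=0|26=26
R7=100+4=104
R1=5-1=4
CMP R1, 0  (cmp 4,0)
JGT L2: taken
R2=M[104]=11
R5=26|11=27
R7=104+4=108
R1=4-1=3
CMP R1, 0  (cmp 3,0)
JGT L2: taken
R2=M[108]=7
R5=27|7=31
R7=108+4=112
R1=3-1=2
CMP R1, 0  (cmp 2,0)
JGT L2: taken
R2=M[112]=20
R5=31|20=31
R7=112+4=116
R1=2-1=1
CMP R1, 0  (cmp 1,0)
JGT L2: taken
R2=M[116]=1
R5=31|1=31
R7=116+4=120
R1=1-1=0
CMP R1, 0  (cmp 0,0)
JGT L2: not taken
R5=31|20=31
STORE R2, [100] → M[100]=1
halt.

1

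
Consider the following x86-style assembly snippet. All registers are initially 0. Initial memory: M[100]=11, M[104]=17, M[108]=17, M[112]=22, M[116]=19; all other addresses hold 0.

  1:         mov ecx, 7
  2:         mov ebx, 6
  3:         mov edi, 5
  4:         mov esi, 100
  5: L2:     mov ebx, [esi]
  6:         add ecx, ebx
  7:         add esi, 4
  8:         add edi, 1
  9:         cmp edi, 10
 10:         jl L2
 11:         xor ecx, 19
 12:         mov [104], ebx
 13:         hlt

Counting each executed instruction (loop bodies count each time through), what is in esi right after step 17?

108

ecx=7
ebx=6
edi=5
esi=100
ebx=M[100]=11
ecx=7+11=18
esi=100+4=104
edi=5+1=6
cmp edi, 10  (cmp 6,10)
jl L2: taken
ebx=M[104]=17
ecx=18+17=35
esi=104+4=108
edi=6+1=7
cmp edi, 10  (cmp 7,10)
jl L2: taken
ebx=M[108]=17
After step 17: esi = 108.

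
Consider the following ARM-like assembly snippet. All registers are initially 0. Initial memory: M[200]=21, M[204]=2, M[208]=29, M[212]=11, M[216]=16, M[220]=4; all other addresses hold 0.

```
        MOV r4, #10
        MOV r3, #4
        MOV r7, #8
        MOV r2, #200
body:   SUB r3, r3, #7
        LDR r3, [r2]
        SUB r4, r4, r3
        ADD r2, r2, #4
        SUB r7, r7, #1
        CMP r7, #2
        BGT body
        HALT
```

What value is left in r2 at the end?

r4=10
r3=4
r7=8
r2=200
r3=4-7=-3
r3=M[200]=21
r4=10-21=-11
r2=200+4=204
r7=8-1=7
CMP r7, #2  (cmp 7,2)
BGT body: taken
r3=21-7=14
r3=M[204]=2
r4=(-11)-2=-13
r2=204+4=208
r7=7-1=6
CMP r7, #2  (cmp 6,2)
BGT body: taken
r3=2-7=-5
r3=M[208]=29
r4=(-13)-29=-42
r2=208+4=212
r7=6-1=5
CMP r7, #2  (cmp 5,2)
BGT body: taken
r3=29-7=22
r3=M[212]=11
r4=(-42)-11=-53
r2=212+4=216
r7=5-1=4
CMP r7, #2  (cmp 4,2)
BGT body: taken
r3=11-7=4
r3=M[216]=16
r4=(-53)-16=-69
r2=216+4=220
r7=4-1=3
CMP r7, #2  (cmp 3,2)
BGT body: taken
r3=16-7=9
r3=M[220]=4
r4=(-69)-4=-73
r2=220+4=224
r7=3-1=2
CMP r7, #2  (cmp 2,2)
BGT body: not taken
halt.

224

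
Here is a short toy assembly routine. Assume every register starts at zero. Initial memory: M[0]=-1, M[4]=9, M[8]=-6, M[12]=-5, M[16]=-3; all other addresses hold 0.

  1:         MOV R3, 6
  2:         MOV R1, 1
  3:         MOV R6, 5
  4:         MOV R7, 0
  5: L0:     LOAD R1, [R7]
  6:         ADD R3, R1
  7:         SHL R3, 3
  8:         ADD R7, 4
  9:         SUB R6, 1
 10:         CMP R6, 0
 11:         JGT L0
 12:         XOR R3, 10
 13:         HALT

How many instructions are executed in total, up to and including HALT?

41

R3=6
R1=1
R6=5
R7=0
R1=M[0]=-1
R3=6+(-1)=5
R3=5<<3=40
R7=0+4=4
R6=5-1=4
CMP R6, 0  (cmp 4,0)
JGT L0: taken
R1=M[4]=9
R3=40+9=49
R3=49<<3=392
R7=4+4=8
R6=4-1=3
CMP R6, 0  (cmp 3,0)
JGT L0: taken
R1=M[8]=-6
R3=392+(-6)=386
R3=386<<3=3088
R7=8+4=12
R6=3-1=2
CMP R6, 0  (cmp 2,0)
JGT L0: taken
R1=M[12]=-5
R3=3088+(-5)=3083
R3=3083<<3=24664
R7=12+4=16
R6=2-1=1
CMP R6, 0  (cmp 1,0)
JGT L0: taken
R1=M[16]=-3
R3=24664+(-3)=24661
R3=24661<<3=197288
R7=16+4=20
R6=1-1=0
CMP R6, 0  (cmp 0,0)
JGT L0: not taken
R3=197288^10=197282
halt.
Total executed instructions: 41.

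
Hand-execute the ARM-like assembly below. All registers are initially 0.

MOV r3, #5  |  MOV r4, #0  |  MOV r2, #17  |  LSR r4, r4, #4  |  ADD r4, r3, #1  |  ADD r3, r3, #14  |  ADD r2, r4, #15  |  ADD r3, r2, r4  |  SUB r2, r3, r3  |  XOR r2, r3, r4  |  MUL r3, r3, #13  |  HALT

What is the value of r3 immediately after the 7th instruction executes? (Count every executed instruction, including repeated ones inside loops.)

r3=5
r4=0
r2=17
r4=0>>4=0
r4=5+1=6
r3=5+14=19
r2=6+15=21
After step 7: r3 = 19.

19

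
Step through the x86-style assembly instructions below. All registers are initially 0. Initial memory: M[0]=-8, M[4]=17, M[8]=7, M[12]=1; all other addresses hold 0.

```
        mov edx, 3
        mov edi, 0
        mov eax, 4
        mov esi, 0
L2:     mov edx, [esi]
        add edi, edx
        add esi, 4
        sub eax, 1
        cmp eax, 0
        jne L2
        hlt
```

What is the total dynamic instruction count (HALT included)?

after mov edx, 3: edx=3
after mov edi, 0: edi=0
after mov eax, 4: eax=4
after mov esi, 0: esi=0
after mov edx, [esi]: edx=M[0]=-8
after add edi, edx: edi=0+(-8)=-8
after add esi, 4: esi=0+4=4
after sub eax, 1: eax=4-1=3
cmp eax, 0  (cmp 3,0)
jne L2: taken
after mov edx, [esi]: edx=M[4]=17
after add edi, edx: edi=(-8)+17=9
after add esi, 4: esi=4+4=8
after sub eax, 1: eax=3-1=2
cmp eax, 0  (cmp 2,0)
jne L2: taken
after mov edx, [esi]: edx=M[8]=7
after add edi, edx: edi=9+7=16
after add esi, 4: esi=8+4=12
after sub eax, 1: eax=2-1=1
cmp eax, 0  (cmp 1,0)
jne L2: taken
after mov edx, [esi]: edx=M[12]=1
after add edi, edx: edi=16+1=17
after add esi, 4: esi=12+4=16
after sub eax, 1: eax=1-1=0
cmp eax, 0  (cmp 0,0)
jne L2: not taken
halt.
Total executed instructions: 29.

29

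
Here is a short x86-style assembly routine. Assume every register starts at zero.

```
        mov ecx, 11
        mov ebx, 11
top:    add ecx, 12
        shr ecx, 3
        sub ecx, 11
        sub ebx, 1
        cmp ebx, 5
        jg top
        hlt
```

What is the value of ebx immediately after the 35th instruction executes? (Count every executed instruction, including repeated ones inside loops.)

mov ecx, 11 → ecx=11
mov ebx, 11 → ebx=11
add ecx, 12 → ecx=11+12=23
shr ecx, 3 → ecx=23>>3=2
sub ecx, 11 → ecx=2-11=-9
sub ebx, 1 → ebx=11-1=10
cmp ebx, 5  (cmp 10,5)
jg top: taken
add ecx, 12 → ecx=(-9)+12=3
shr ecx, 3 → ecx=3>>3=0
sub ecx, 11 → ecx=0-11=-11
sub ebx, 1 → ebx=10-1=9
cmp ebx, 5  (cmp 9,5)
jg top: taken
add ecx, 12 → ecx=(-11)+12=1
shr ecx, 3 → ecx=1>>3=0
sub ecx, 11 → ecx=0-11=-11
sub ebx, 1 → ebx=9-1=8
cmp ebx, 5  (cmp 8,5)
jg top: taken
add ecx, 12 → ecx=(-11)+12=1
shr ecx, 3 → ecx=1>>3=0
sub ecx, 11 → ecx=0-11=-11
sub ebx, 1 → ebx=8-1=7
cmp ebx, 5  (cmp 7,5)
jg top: taken
add ecx, 12 → ecx=(-11)+12=1
shr ecx, 3 → ecx=1>>3=0
sub ecx, 11 → ecx=0-11=-11
sub ebx, 1 → ebx=7-1=6
cmp ebx, 5  (cmp 6,5)
jg top: taken
add ecx, 12 → ecx=(-11)+12=1
shr ecx, 3 → ecx=1>>3=0
sub ecx, 11 → ecx=0-11=-11
After step 35: ebx = 6.

6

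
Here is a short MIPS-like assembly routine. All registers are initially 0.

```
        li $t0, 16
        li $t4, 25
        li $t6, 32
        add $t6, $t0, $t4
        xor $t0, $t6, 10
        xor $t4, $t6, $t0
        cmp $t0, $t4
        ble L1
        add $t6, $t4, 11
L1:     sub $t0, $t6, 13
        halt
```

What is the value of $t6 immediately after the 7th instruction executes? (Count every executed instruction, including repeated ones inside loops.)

li $t0, 16 → $t0=16
li $t4, 25 → $t4=25
li $t6, 32 → $t6=32
add $t6, $t0, $t4 → $t6=16+25=41
xor $t0, $t6, 10 → $t0=41^10=35
xor $t4, $t6, $t0 → $t4=41^35=10
cmp $t0, $t4  (cmp 35,10)
After step 7: $t6 = 41.

41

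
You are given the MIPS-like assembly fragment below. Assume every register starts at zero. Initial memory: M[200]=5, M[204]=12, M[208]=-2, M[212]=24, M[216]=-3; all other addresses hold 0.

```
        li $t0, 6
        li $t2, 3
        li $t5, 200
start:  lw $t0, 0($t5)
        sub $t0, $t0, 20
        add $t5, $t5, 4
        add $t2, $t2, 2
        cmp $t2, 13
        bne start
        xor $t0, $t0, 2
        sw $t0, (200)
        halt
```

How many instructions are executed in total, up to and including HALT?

36

$t0=6
$t2=3
$t5=200
$t0=M[200]=5
$t0=5-20=-15
$t5=200+4=204
$t2=3+2=5
cmp $t2, 13  (cmp 5,13)
bne start: taken
$t0=M[204]=12
$t0=12-20=-8
$t5=204+4=208
$t2=5+2=7
cmp $t2, 13  (cmp 7,13)
bne start: taken
$t0=M[208]=-2
$t0=(-2)-20=-22
$t5=208+4=212
$t2=7+2=9
cmp $t2, 13  (cmp 9,13)
bne start: taken
$t0=M[212]=24
$t0=24-20=4
$t5=212+4=216
$t2=9+2=11
cmp $t2, 13  (cmp 11,13)
bne start: taken
$t0=M[216]=-3
$t0=(-3)-20=-23
$t5=216+4=220
$t2=11+2=13
cmp $t2, 13  (cmp 13,13)
bne start: not taken
$t0=(-23)^2=-21
sw $t0, (200) → M[200]=-21
halt.
Total executed instructions: 36.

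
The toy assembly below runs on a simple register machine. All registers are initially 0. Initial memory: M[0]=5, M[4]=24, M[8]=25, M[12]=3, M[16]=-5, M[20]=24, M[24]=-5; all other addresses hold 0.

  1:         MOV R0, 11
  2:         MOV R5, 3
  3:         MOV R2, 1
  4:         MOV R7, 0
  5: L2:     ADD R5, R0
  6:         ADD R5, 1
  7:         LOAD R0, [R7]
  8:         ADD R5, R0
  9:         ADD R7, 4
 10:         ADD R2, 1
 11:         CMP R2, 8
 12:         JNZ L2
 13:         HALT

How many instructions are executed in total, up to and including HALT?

R0=11
R5=3
R2=1
R7=0
R5=3+11=14
R5=14+1=15
R0=M[0]=5
R5=15+5=20
R7=0+4=4
R2=1+1=2
CMP R2, 8  (cmp 2,8)
JNZ L2: taken
R5=20+5=25
R5=25+1=26
R0=M[4]=24
R5=26+24=50
R7=4+4=8
R2=2+1=3
CMP R2, 8  (cmp 3,8)
JNZ L2: taken
R5=50+24=74
R5=74+1=75
R0=M[8]=25
R5=75+25=100
R7=8+4=12
R2=3+1=4
CMP R2, 8  (cmp 4,8)
JNZ L2: taken
R5=100+25=125
R5=125+1=126
R0=M[12]=3
R5=126+3=129
R7=12+4=16
R2=4+1=5
CMP R2, 8  (cmp 5,8)
JNZ L2: taken
R5=129+3=132
R5=132+1=133
R0=M[16]=-5
R5=133+(-5)=128
R7=16+4=20
R2=5+1=6
CMP R2, 8  (cmp 6,8)
JNZ L2: taken
R5=128+(-5)=123
R5=123+1=124
R0=M[20]=24
R5=124+24=148
R7=20+4=24
R2=6+1=7
CMP R2, 8  (cmp 7,8)
JNZ L2: taken
R5=148+24=172
R5=172+1=173
R0=M[24]=-5
R5=173+(-5)=168
R7=24+4=28
R2=7+1=8
CMP R2, 8  (cmp 8,8)
JNZ L2: not taken
halt.
Total executed instructions: 61.

61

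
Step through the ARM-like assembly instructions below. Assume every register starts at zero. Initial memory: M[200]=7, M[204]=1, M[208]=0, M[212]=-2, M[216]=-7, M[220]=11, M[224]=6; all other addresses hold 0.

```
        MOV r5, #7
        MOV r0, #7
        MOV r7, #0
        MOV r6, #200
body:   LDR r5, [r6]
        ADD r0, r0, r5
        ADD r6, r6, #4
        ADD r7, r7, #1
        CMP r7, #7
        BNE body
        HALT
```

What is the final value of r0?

r5=7
r0=7
r7=0
r6=200
r5=M[200]=7
r0=7+7=14
r6=200+4=204
r7=0+1=1
CMP r7, #7  (cmp 1,7)
BNE body: taken
r5=M[204]=1
r0=14+1=15
r6=204+4=208
r7=1+1=2
CMP r7, #7  (cmp 2,7)
BNE body: taken
r5=M[208]=0
r0=15+0=15
r6=208+4=212
r7=2+1=3
CMP r7, #7  (cmp 3,7)
BNE body: taken
r5=M[212]=-2
r0=15+(-2)=13
r6=212+4=216
r7=3+1=4
CMP r7, #7  (cmp 4,7)
BNE body: taken
r5=M[216]=-7
r0=13+(-7)=6
r6=216+4=220
r7=4+1=5
CMP r7, #7  (cmp 5,7)
BNE body: taken
r5=M[220]=11
r0=6+11=17
r6=220+4=224
r7=5+1=6
CMP r7, #7  (cmp 6,7)
BNE body: taken
r5=M[224]=6
r0=17+6=23
r6=224+4=228
r7=6+1=7
CMP r7, #7  (cmp 7,7)
BNE body: not taken
halt.

23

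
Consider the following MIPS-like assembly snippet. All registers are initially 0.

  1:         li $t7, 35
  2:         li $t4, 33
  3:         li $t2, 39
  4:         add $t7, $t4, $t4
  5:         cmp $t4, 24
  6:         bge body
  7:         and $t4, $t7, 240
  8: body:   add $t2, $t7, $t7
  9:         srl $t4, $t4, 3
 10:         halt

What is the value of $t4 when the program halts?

4

after li $t7, 35: $t7=35
after li $t4, 33: $t4=33
after li $t2, 39: $t2=39
after add $t7, $t4, $t4: $t7=33+33=66
cmp $t4, 24  (cmp 33,24)
bge body: taken
after add $t2, $t7, $t7: $t2=66+66=132
after srl $t4, $t4, 3: $t4=33>>3=4
halt.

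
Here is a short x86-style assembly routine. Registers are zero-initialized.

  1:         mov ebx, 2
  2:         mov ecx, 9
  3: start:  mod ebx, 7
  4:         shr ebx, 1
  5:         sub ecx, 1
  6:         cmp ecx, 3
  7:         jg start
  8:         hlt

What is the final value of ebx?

mov ebx, 2 → ebx=2
mov ecx, 9 → ecx=9
mod ebx, 7 → ebx=2%7=2
shr ebx, 1 → ebx=2>>1=1
sub ecx, 1 → ecx=9-1=8
cmp ecx, 3  (cmp 8,3)
jg start: taken
mod ebx, 7 → ebx=1%7=1
shr ebx, 1 → ebx=1>>1=0
sub ecx, 1 → ecx=8-1=7
cmp ecx, 3  (cmp 7,3)
jg start: taken
mod ebx, 7 → ebx=0%7=0
shr ebx, 1 → ebx=0>>1=0
sub ecx, 1 → ecx=7-1=6
cmp ecx, 3  (cmp 6,3)
jg start: taken
mod ebx, 7 → ebx=0%7=0
shr ebx, 1 → ebx=0>>1=0
sub ecx, 1 → ecx=6-1=5
cmp ecx, 3  (cmp 5,3)
jg start: taken
mod ebx, 7 → ebx=0%7=0
shr ebx, 1 → ebx=0>>1=0
sub ecx, 1 → ecx=5-1=4
cmp ecx, 3  (cmp 4,3)
jg start: taken
mod ebx, 7 → ebx=0%7=0
shr ebx, 1 → ebx=0>>1=0
sub ecx, 1 → ecx=4-1=3
cmp ecx, 3  (cmp 3,3)
jg start: not taken
halt.

0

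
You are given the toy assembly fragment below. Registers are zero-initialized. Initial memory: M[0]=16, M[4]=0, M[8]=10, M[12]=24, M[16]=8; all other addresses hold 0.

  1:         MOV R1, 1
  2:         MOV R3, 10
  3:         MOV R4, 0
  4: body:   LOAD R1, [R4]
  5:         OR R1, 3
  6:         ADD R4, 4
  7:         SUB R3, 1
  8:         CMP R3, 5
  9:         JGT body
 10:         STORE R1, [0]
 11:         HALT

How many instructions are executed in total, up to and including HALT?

35

after MOV R1, 1: R1=1
after MOV R3, 10: R3=10
after MOV R4, 0: R4=0
after LOAD R1, [R4]: R1=M[0]=16
after OR R1, 3: R1=16|3=19
after ADD R4, 4: R4=0+4=4
after SUB R3, 1: R3=10-1=9
CMP R3, 5  (cmp 9,5)
JGT body: taken
after LOAD R1, [R4]: R1=M[4]=0
after OR R1, 3: R1=0|3=3
after ADD R4, 4: R4=4+4=8
after SUB R3, 1: R3=9-1=8
CMP R3, 5  (cmp 8,5)
JGT body: taken
after LOAD R1, [R4]: R1=M[8]=10
after OR R1, 3: R1=10|3=11
after ADD R4, 4: R4=8+4=12
after SUB R3, 1: R3=8-1=7
CMP R3, 5  (cmp 7,5)
JGT body: taken
after LOAD R1, [R4]: R1=M[12]=24
after OR R1, 3: R1=24|3=27
after ADD R4, 4: R4=12+4=16
after SUB R3, 1: R3=7-1=6
CMP R3, 5  (cmp 6,5)
JGT body: taken
after LOAD R1, [R4]: R1=M[16]=8
after OR R1, 3: R1=8|3=11
after ADD R4, 4: R4=16+4=20
after SUB R3, 1: R3=6-1=5
CMP R3, 5  (cmp 5,5)
JGT body: not taken
STORE R1, [0] → M[0]=11
halt.
Total executed instructions: 35.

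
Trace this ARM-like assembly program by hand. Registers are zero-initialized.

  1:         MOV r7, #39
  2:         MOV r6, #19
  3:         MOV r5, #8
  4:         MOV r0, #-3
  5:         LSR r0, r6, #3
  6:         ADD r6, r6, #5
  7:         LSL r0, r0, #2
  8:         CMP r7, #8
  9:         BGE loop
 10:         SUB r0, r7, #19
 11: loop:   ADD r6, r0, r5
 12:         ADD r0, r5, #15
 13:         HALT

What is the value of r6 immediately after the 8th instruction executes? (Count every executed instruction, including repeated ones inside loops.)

24

r7=39
r6=19
r5=8
r0=-3
r0=19>>3=2
r6=19+5=24
r0=2<<2=8
CMP r7, #8  (cmp 39,8)
After step 8: r6 = 24.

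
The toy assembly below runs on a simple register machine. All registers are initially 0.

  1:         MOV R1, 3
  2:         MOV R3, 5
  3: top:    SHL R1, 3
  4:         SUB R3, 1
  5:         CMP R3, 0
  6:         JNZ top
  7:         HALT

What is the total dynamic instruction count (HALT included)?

R1=3
R3=5
R1=3<<3=24
R3=5-1=4
CMP R3, 0  (cmp 4,0)
JNZ top: taken
R1=24<<3=192
R3=4-1=3
CMP R3, 0  (cmp 3,0)
JNZ top: taken
R1=192<<3=1536
R3=3-1=2
CMP R3, 0  (cmp 2,0)
JNZ top: taken
R1=1536<<3=12288
R3=2-1=1
CMP R3, 0  (cmp 1,0)
JNZ top: taken
R1=12288<<3=98304
R3=1-1=0
CMP R3, 0  (cmp 0,0)
JNZ top: not taken
halt.
Total executed instructions: 23.

23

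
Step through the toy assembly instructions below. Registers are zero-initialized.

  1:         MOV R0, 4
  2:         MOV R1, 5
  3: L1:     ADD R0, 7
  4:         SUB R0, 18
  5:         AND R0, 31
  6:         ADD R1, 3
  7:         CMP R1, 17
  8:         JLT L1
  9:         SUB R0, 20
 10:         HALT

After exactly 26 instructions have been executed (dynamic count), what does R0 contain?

24

MOV R0, 4 → R0=4
MOV R1, 5 → R1=5
ADD R0, 7 → R0=4+7=11
SUB R0, 18 → R0=11-18=-7
AND R0, 31 → R0=(-7)&31=25
ADD R1, 3 → R1=5+3=8
CMP R1, 17  (cmp 8,17)
JLT L1: taken
ADD R0, 7 → R0=25+7=32
SUB R0, 18 → R0=32-18=14
AND R0, 31 → R0=14&31=14
ADD R1, 3 → R1=8+3=11
CMP R1, 17  (cmp 11,17)
JLT L1: taken
ADD R0, 7 → R0=14+7=21
SUB R0, 18 → R0=21-18=3
AND R0, 31 → R0=3&31=3
ADD R1, 3 → R1=11+3=14
CMP R1, 17  (cmp 14,17)
JLT L1: taken
ADD R0, 7 → R0=3+7=10
SUB R0, 18 → R0=10-18=-8
AND R0, 31 → R0=(-8)&31=24
ADD R1, 3 → R1=14+3=17
CMP R1, 17  (cmp 17,17)
JLT L1: not taken
After step 26: R0 = 24.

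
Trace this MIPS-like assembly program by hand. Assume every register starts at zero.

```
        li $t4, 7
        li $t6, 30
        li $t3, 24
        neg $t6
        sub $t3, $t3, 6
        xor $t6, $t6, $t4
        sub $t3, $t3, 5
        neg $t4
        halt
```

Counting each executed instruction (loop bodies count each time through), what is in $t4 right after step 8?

-7

$t4=7
$t6=30
$t3=24
$t6=-(30)=-30
$t3=24-6=18
$t6=(-30)^7=-27
$t3=18-5=13
$t4=-(7)=-7
After step 8: $t4 = -7.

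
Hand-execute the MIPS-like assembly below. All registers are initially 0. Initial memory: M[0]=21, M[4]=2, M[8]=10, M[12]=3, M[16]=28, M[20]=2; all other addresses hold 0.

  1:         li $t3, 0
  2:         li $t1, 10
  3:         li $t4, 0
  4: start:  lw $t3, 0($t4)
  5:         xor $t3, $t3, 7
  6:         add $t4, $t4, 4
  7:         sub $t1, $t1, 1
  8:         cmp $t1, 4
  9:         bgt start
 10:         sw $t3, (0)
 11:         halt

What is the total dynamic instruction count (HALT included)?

li $t3, 0 → $t3=0
li $t1, 10 → $t1=10
li $t4, 0 → $t4=0
lw $t3, 0($t4) → $t3=M[0]=21
xor $t3, $t3, 7 → $t3=21^7=18
add $t4, $t4, 4 → $t4=0+4=4
sub $t1, $t1, 1 → $t1=10-1=9
cmp $t1, 4  (cmp 9,4)
bgt start: taken
lw $t3, 0($t4) → $t3=M[4]=2
xor $t3, $t3, 7 → $t3=2^7=5
add $t4, $t4, 4 → $t4=4+4=8
sub $t1, $t1, 1 → $t1=9-1=8
cmp $t1, 4  (cmp 8,4)
bgt start: taken
lw $t3, 0($t4) → $t3=M[8]=10
xor $t3, $t3, 7 → $t3=10^7=13
add $t4, $t4, 4 → $t4=8+4=12
sub $t1, $t1, 1 → $t1=8-1=7
cmp $t1, 4  (cmp 7,4)
bgt start: taken
lw $t3, 0($t4) → $t3=M[12]=3
xor $t3, $t3, 7 → $t3=3^7=4
add $t4, $t4, 4 → $t4=12+4=16
sub $t1, $t1, 1 → $t1=7-1=6
cmp $t1, 4  (cmp 6,4)
bgt start: taken
lw $t3, 0($t4) → $t3=M[16]=28
xor $t3, $t3, 7 → $t3=28^7=27
add $t4, $t4, 4 → $t4=16+4=20
sub $t1, $t1, 1 → $t1=6-1=5
cmp $t1, 4  (cmp 5,4)
bgt start: taken
lw $t3, 0($t4) → $t3=M[20]=2
xor $t3, $t3, 7 → $t3=2^7=5
add $t4, $t4, 4 → $t4=20+4=24
sub $t1, $t1, 1 → $t1=5-1=4
cmp $t1, 4  (cmp 4,4)
bgt start: not taken
sw $t3, (0) → M[0]=5
halt.
Total executed instructions: 41.

41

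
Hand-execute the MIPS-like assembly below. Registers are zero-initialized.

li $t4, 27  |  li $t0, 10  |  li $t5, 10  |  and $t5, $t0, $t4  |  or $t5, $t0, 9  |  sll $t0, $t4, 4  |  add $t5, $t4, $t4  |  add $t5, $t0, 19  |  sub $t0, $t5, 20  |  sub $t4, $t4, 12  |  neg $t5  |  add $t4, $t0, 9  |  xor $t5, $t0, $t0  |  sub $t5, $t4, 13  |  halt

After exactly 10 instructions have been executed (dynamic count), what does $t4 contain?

15

li $t4, 27 → $t4=27
li $t0, 10 → $t0=10
li $t5, 10 → $t5=10
and $t5, $t0, $t4 → $t5=10&27=10
or $t5, $t0, 9 → $t5=10|9=11
sll $t0, $t4, 4 → $t0=27<<4=432
add $t5, $t4, $t4 → $t5=27+27=54
add $t5, $t0, 19 → $t5=432+19=451
sub $t0, $t5, 20 → $t0=451-20=431
sub $t4, $t4, 12 → $t4=27-12=15
After step 10: $t4 = 15.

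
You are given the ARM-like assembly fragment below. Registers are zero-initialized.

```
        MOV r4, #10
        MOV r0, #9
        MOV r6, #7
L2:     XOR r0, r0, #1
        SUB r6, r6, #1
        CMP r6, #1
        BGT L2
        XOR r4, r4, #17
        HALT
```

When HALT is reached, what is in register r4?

after MOV r4, #10: r4=10
after MOV r0, #9: r0=9
after MOV r6, #7: r6=7
after XOR r0, r0, #1: r0=9^1=8
after SUB r6, r6, #1: r6=7-1=6
CMP r6, #1  (cmp 6,1)
BGT L2: taken
after XOR r0, r0, #1: r0=8^1=9
after SUB r6, r6, #1: r6=6-1=5
CMP r6, #1  (cmp 5,1)
BGT L2: taken
after XOR r0, r0, #1: r0=9^1=8
after SUB r6, r6, #1: r6=5-1=4
CMP r6, #1  (cmp 4,1)
BGT L2: taken
after XOR r0, r0, #1: r0=8^1=9
after SUB r6, r6, #1: r6=4-1=3
CMP r6, #1  (cmp 3,1)
BGT L2: taken
after XOR r0, r0, #1: r0=9^1=8
after SUB r6, r6, #1: r6=3-1=2
CMP r6, #1  (cmp 2,1)
BGT L2: taken
after XOR r0, r0, #1: r0=8^1=9
after SUB r6, r6, #1: r6=2-1=1
CMP r6, #1  (cmp 1,1)
BGT L2: not taken
after XOR r4, r4, #17: r4=10^17=27
halt.

27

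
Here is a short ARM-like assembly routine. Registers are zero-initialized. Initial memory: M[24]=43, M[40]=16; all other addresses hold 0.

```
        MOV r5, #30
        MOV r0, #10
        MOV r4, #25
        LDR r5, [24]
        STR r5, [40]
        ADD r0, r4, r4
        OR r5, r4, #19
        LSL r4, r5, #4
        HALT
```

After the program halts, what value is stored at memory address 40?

r5=30
r0=10
r4=25
r5=M[24]=43
STR r5, [40] → M[40]=43
r0=25+25=50
r5=25|19=27
r4=27<<4=432
halt.

43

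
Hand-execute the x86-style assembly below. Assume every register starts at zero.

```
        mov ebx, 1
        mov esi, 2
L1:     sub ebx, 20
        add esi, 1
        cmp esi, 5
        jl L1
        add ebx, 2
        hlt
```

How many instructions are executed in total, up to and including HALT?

16

after mov ebx, 1: ebx=1
after mov esi, 2: esi=2
after sub ebx, 20: ebx=1-20=-19
after add esi, 1: esi=2+1=3
cmp esi, 5  (cmp 3,5)
jl L1: taken
after sub ebx, 20: ebx=(-19)-20=-39
after add esi, 1: esi=3+1=4
cmp esi, 5  (cmp 4,5)
jl L1: taken
after sub ebx, 20: ebx=(-39)-20=-59
after add esi, 1: esi=4+1=5
cmp esi, 5  (cmp 5,5)
jl L1: not taken
after add ebx, 2: ebx=(-59)+2=-57
halt.
Total executed instructions: 16.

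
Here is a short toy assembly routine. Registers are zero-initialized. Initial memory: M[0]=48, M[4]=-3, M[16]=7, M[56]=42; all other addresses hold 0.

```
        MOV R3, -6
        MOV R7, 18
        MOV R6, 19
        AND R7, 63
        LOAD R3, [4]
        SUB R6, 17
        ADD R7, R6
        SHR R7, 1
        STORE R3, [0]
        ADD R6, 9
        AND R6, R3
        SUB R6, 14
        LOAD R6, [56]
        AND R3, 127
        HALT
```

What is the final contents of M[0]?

-3

MOV R3, -6 → R3=-6
MOV R7, 18 → R7=18
MOV R6, 19 → R6=19
AND R7, 63 → R7=18&63=18
LOAD R3, [4] → R3=M[4]=-3
SUB R6, 17 → R6=19-17=2
ADD R7, R6 → R7=18+2=20
SHR R7, 1 → R7=20>>1=10
STORE R3, [0] → M[0]=-3
ADD R6, 9 → R6=2+9=11
AND R6, R3 → R6=11&(-3)=9
SUB R6, 14 → R6=9-14=-5
LOAD R6, [56] → R6=M[56]=42
AND R3, 127 → R3=(-3)&127=125
halt.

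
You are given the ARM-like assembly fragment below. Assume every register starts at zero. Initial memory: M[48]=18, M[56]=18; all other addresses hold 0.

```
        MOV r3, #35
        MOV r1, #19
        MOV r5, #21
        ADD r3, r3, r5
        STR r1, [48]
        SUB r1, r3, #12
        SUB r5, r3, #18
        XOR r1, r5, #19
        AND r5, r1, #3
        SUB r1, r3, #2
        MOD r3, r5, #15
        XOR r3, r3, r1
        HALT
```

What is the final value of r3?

55

after MOV r3, #35: r3=35
after MOV r1, #19: r1=19
after MOV r5, #21: r5=21
after ADD r3, r3, r5: r3=35+21=56
STR r1, [48] → M[48]=19
after SUB r1, r3, #12: r1=56-12=44
after SUB r5, r3, #18: r5=56-18=38
after XOR r1, r5, #19: r1=38^19=53
after AND r5, r1, #3: r5=53&3=1
after SUB r1, r3, #2: r1=56-2=54
after MOD r3, r5, #15: r3=1%15=1
after XOR r3, r3, r1: r3=1^54=55
halt.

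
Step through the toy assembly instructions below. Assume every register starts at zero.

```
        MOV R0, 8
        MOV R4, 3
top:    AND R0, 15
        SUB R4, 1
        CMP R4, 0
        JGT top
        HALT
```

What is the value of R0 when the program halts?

8

R0=8
R4=3
R0=8&15=8
R4=3-1=2
CMP R4, 0  (cmp 2,0)
JGT top: taken
R0=8&15=8
R4=2-1=1
CMP R4, 0  (cmp 1,0)
JGT top: taken
R0=8&15=8
R4=1-1=0
CMP R4, 0  (cmp 0,0)
JGT top: not taken
halt.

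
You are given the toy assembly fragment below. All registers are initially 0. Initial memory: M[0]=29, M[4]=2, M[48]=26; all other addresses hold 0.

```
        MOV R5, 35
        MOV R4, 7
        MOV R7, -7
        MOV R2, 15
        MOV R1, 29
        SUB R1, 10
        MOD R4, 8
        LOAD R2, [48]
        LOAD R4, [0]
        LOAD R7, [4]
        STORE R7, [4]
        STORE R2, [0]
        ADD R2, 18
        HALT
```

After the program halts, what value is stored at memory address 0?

26

R5=35
R4=7
R7=-7
R2=15
R1=29
R1=29-10=19
R4=7%8=7
R2=M[48]=26
R4=M[0]=29
R7=M[4]=2
STORE R7, [4] → M[4]=2
STORE R2, [0] → M[0]=26
R2=26+18=44
halt.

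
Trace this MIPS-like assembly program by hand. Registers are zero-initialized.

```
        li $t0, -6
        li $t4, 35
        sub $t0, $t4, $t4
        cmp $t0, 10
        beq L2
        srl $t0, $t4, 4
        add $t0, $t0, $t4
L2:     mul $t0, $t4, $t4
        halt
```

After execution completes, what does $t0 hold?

1225

$t0=-6
$t4=35
$t0=35-35=0
cmp $t0, 10  (cmp 0,10)
beq L2: not taken
$t0=35>>4=2
$t0=2+35=37
$t0=35*35=1225
halt.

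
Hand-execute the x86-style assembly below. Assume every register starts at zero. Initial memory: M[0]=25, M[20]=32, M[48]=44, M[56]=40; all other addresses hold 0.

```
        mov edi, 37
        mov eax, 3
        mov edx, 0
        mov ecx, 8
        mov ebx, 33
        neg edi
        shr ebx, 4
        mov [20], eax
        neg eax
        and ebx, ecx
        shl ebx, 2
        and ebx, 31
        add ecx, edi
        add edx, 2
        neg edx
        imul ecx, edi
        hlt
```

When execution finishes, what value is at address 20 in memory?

after mov edi, 37: edi=37
after mov eax, 3: eax=3
after mov edx, 0: edx=0
after mov ecx, 8: ecx=8
after mov ebx, 33: ebx=33
after neg edi: edi=-(37)=-37
after shr ebx, 4: ebx=33>>4=2
mov [20], eax → M[20]=3
after neg eax: eax=-(3)=-3
after and ebx, ecx: ebx=2&8=0
after shl ebx, 2: ebx=0<<2=0
after and ebx, 31: ebx=0&31=0
after add ecx, edi: ecx=8+(-37)=-29
after add edx, 2: edx=0+2=2
after neg edx: edx=-(2)=-2
after imul ecx, edi: ecx=(-29)*(-37)=1073
halt.

3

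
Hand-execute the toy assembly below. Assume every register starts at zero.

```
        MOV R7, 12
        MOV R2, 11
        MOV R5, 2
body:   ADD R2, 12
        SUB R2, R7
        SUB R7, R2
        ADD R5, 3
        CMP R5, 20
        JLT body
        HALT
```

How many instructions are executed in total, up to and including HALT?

R7=12
R2=11
R5=2
R2=11+12=23
R2=23-12=11
R7=12-11=1
R5=2+3=5
CMP R5, 20  (cmp 5,20)
JLT body: taken
R2=11+12=23
R2=23-1=22
R7=1-22=-21
R5=5+3=8
CMP R5, 20  (cmp 8,20)
JLT body: taken
R2=22+12=34
R2=34-(-21)=55
R7=(-21)-55=-76
R5=8+3=11
CMP R5, 20  (cmp 11,20)
JLT body: taken
R2=55+12=67
R2=67-(-76)=143
R7=(-76)-143=-219
R5=11+3=14
CMP R5, 20  (cmp 14,20)
JLT body: taken
R2=143+12=155
R2=155-(-219)=374
R7=(-219)-374=-593
R5=14+3=17
CMP R5, 20  (cmp 17,20)
JLT body: taken
R2=374+12=386
R2=386-(-593)=979
R7=(-593)-979=-1572
R5=17+3=20
CMP R5, 20  (cmp 20,20)
JLT body: not taken
halt.
Total executed instructions: 40.

40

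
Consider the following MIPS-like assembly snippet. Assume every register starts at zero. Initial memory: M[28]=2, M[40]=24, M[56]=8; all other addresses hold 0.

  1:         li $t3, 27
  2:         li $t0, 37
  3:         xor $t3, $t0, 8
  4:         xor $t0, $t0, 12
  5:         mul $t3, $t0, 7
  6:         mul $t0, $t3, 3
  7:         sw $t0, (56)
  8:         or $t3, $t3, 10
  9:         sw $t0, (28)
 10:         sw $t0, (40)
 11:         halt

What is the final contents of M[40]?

$t3=27
$t0=37
$t3=37^8=45
$t0=37^12=41
$t3=41*7=287
$t0=287*3=861
sw $t0, (56) → M[56]=861
$t3=287|10=287
sw $t0, (28) → M[28]=861
sw $t0, (40) → M[40]=861
halt.

861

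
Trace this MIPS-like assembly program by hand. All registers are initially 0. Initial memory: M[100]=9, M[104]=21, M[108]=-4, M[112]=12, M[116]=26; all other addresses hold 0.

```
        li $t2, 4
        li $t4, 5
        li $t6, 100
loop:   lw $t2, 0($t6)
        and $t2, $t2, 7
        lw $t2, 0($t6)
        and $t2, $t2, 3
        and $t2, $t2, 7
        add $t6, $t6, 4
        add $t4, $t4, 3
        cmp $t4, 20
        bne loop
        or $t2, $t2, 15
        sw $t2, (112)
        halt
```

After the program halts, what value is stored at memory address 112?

15

li $t2, 4 → $t2=4
li $t4, 5 → $t4=5
li $t6, 100 → $t6=100
lw $t2, 0($t6) → $t2=M[100]=9
and $t2, $t2, 7 → $t2=9&7=1
lw $t2, 0($t6) → $t2=M[100]=9
and $t2, $t2, 3 → $t2=9&3=1
and $t2, $t2, 7 → $t2=1&7=1
add $t6, $t6, 4 → $t6=100+4=104
add $t4, $t4, 3 → $t4=5+3=8
cmp $t4, 20  (cmp 8,20)
bne loop: taken
lw $t2, 0($t6) → $t2=M[104]=21
and $t2, $t2, 7 → $t2=21&7=5
lw $t2, 0($t6) → $t2=M[104]=21
and $t2, $t2, 3 → $t2=21&3=1
and $t2, $t2, 7 → $t2=1&7=1
add $t6, $t6, 4 → $t6=104+4=108
add $t4, $t4, 3 → $t4=8+3=11
cmp $t4, 20  (cmp 11,20)
bne loop: taken
lw $t2, 0($t6) → $t2=M[108]=-4
and $t2, $t2, 7 → $t2=(-4)&7=4
lw $t2, 0($t6) → $t2=M[108]=-4
and $t2, $t2, 3 → $t2=(-4)&3=0
and $t2, $t2, 7 → $t2=0&7=0
add $t6, $t6, 4 → $t6=108+4=112
add $t4, $t4, 3 → $t4=11+3=14
cmp $t4, 20  (cmp 14,20)
bne loop: taken
lw $t2, 0($t6) → $t2=M[112]=12
and $t2, $t2, 7 → $t2=12&7=4
lw $t2, 0($t6) → $t2=M[112]=12
and $t2, $t2, 3 → $t2=12&3=0
and $t2, $t2, 7 → $t2=0&7=0
add $t6, $t6, 4 → $t6=112+4=116
add $t4, $t4, 3 → $t4=14+3=17
cmp $t4, 20  (cmp 17,20)
bne loop: taken
lw $t2, 0($t6) → $t2=M[116]=26
and $t2, $t2, 7 → $t2=26&7=2
lw $t2, 0($t6) → $t2=M[116]=26
and $t2, $t2, 3 → $t2=26&3=2
and $t2, $t2, 7 → $t2=2&7=2
add $t6, $t6, 4 → $t6=116+4=120
add $t4, $t4, 3 → $t4=17+3=20
cmp $t4, 20  (cmp 20,20)
bne loop: not taken
or $t2, $t2, 15 → $t2=2|15=15
sw $t2, (112) → M[112]=15
halt.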